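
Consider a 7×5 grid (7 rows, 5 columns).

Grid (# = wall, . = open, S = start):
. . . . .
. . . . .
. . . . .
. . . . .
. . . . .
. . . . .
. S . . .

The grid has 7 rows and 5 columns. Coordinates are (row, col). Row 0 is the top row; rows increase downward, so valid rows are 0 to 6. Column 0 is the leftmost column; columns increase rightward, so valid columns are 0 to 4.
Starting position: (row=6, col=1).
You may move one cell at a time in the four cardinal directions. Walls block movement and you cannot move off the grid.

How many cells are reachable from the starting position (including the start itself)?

Answer: Reachable cells: 35

Derivation:
BFS flood-fill from (row=6, col=1):
  Distance 0: (row=6, col=1)
  Distance 1: (row=5, col=1), (row=6, col=0), (row=6, col=2)
  Distance 2: (row=4, col=1), (row=5, col=0), (row=5, col=2), (row=6, col=3)
  Distance 3: (row=3, col=1), (row=4, col=0), (row=4, col=2), (row=5, col=3), (row=6, col=4)
  Distance 4: (row=2, col=1), (row=3, col=0), (row=3, col=2), (row=4, col=3), (row=5, col=4)
  Distance 5: (row=1, col=1), (row=2, col=0), (row=2, col=2), (row=3, col=3), (row=4, col=4)
  Distance 6: (row=0, col=1), (row=1, col=0), (row=1, col=2), (row=2, col=3), (row=3, col=4)
  Distance 7: (row=0, col=0), (row=0, col=2), (row=1, col=3), (row=2, col=4)
  Distance 8: (row=0, col=3), (row=1, col=4)
  Distance 9: (row=0, col=4)
Total reachable: 35 (grid has 35 open cells total)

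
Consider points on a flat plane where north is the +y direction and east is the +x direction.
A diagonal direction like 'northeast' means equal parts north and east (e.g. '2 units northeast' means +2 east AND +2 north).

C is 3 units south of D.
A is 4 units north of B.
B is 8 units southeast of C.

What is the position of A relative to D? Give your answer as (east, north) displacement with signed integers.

Answer: A is at (east=8, north=-7) relative to D.

Derivation:
Place D at the origin (east=0, north=0).
  C is 3 units south of D: delta (east=+0, north=-3); C at (east=0, north=-3).
  B is 8 units southeast of C: delta (east=+8, north=-8); B at (east=8, north=-11).
  A is 4 units north of B: delta (east=+0, north=+4); A at (east=8, north=-7).
Therefore A relative to D: (east=8, north=-7).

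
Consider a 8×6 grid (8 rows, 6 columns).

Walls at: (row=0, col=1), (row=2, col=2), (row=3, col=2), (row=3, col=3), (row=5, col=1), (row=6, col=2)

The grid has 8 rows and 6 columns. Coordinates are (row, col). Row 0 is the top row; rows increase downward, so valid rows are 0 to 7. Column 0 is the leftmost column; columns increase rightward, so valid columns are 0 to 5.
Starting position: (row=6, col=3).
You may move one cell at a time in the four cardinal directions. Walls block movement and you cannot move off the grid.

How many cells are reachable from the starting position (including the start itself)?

BFS flood-fill from (row=6, col=3):
  Distance 0: (row=6, col=3)
  Distance 1: (row=5, col=3), (row=6, col=4), (row=7, col=3)
  Distance 2: (row=4, col=3), (row=5, col=2), (row=5, col=4), (row=6, col=5), (row=7, col=2), (row=7, col=4)
  Distance 3: (row=4, col=2), (row=4, col=4), (row=5, col=5), (row=7, col=1), (row=7, col=5)
  Distance 4: (row=3, col=4), (row=4, col=1), (row=4, col=5), (row=6, col=1), (row=7, col=0)
  Distance 5: (row=2, col=4), (row=3, col=1), (row=3, col=5), (row=4, col=0), (row=6, col=0)
  Distance 6: (row=1, col=4), (row=2, col=1), (row=2, col=3), (row=2, col=5), (row=3, col=0), (row=5, col=0)
  Distance 7: (row=0, col=4), (row=1, col=1), (row=1, col=3), (row=1, col=5), (row=2, col=0)
  Distance 8: (row=0, col=3), (row=0, col=5), (row=1, col=0), (row=1, col=2)
  Distance 9: (row=0, col=0), (row=0, col=2)
Total reachable: 42 (grid has 42 open cells total)

Answer: Reachable cells: 42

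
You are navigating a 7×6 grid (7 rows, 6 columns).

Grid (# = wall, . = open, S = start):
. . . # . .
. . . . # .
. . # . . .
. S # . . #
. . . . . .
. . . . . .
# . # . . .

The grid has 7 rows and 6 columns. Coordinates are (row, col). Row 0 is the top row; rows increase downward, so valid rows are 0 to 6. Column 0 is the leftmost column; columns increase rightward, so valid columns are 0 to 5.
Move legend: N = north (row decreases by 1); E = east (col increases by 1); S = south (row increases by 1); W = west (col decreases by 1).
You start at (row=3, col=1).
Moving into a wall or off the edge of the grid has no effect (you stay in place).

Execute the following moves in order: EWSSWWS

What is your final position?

Start: (row=3, col=1)
  E (east): blocked, stay at (row=3, col=1)
  W (west): (row=3, col=1) -> (row=3, col=0)
  S (south): (row=3, col=0) -> (row=4, col=0)
  S (south): (row=4, col=0) -> (row=5, col=0)
  W (west): blocked, stay at (row=5, col=0)
  W (west): blocked, stay at (row=5, col=0)
  S (south): blocked, stay at (row=5, col=0)
Final: (row=5, col=0)

Answer: Final position: (row=5, col=0)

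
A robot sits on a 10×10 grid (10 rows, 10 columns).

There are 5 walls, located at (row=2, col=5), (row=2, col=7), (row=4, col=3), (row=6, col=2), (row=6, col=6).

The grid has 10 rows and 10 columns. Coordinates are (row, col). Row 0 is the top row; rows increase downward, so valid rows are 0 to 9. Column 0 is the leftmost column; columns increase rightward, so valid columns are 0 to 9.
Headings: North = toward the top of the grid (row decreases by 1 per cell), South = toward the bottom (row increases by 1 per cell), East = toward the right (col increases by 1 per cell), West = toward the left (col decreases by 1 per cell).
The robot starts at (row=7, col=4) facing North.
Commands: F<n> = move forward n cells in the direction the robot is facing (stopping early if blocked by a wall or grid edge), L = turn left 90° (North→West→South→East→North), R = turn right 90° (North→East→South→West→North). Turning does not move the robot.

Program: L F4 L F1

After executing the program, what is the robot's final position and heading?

Answer: Final position: (row=8, col=0), facing South

Derivation:
Start: (row=7, col=4), facing North
  L: turn left, now facing West
  F4: move forward 4, now at (row=7, col=0)
  L: turn left, now facing South
  F1: move forward 1, now at (row=8, col=0)
Final: (row=8, col=0), facing South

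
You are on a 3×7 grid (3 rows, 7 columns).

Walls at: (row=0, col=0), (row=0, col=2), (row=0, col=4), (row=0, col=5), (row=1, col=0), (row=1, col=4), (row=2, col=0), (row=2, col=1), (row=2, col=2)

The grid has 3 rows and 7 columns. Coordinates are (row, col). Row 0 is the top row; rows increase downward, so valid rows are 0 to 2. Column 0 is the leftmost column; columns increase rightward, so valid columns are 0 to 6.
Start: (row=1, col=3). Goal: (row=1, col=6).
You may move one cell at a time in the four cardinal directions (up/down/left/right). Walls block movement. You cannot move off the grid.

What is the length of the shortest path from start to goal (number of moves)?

BFS from (row=1, col=3) until reaching (row=1, col=6):
  Distance 0: (row=1, col=3)
  Distance 1: (row=0, col=3), (row=1, col=2), (row=2, col=3)
  Distance 2: (row=1, col=1), (row=2, col=4)
  Distance 3: (row=0, col=1), (row=2, col=5)
  Distance 4: (row=1, col=5), (row=2, col=6)
  Distance 5: (row=1, col=6)  <- goal reached here
One shortest path (5 moves): (row=1, col=3) -> (row=2, col=3) -> (row=2, col=4) -> (row=2, col=5) -> (row=2, col=6) -> (row=1, col=6)

Answer: Shortest path length: 5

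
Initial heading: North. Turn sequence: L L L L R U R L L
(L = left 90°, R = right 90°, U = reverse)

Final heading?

Start: North
  L (left (90° counter-clockwise)) -> West
  L (left (90° counter-clockwise)) -> South
  L (left (90° counter-clockwise)) -> East
  L (left (90° counter-clockwise)) -> North
  R (right (90° clockwise)) -> East
  U (U-turn (180°)) -> West
  R (right (90° clockwise)) -> North
  L (left (90° counter-clockwise)) -> West
  L (left (90° counter-clockwise)) -> South
Final: South

Answer: Final heading: South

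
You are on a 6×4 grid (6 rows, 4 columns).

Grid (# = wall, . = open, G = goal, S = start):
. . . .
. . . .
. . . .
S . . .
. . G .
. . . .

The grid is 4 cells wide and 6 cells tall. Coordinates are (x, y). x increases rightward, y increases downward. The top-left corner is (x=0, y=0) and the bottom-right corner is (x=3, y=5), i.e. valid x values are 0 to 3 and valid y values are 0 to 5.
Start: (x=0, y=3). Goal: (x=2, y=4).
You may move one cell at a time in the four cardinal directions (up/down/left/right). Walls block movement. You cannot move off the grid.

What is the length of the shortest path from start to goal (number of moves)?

Answer: Shortest path length: 3

Derivation:
BFS from (x=0, y=3) until reaching (x=2, y=4):
  Distance 0: (x=0, y=3)
  Distance 1: (x=0, y=2), (x=1, y=3), (x=0, y=4)
  Distance 2: (x=0, y=1), (x=1, y=2), (x=2, y=3), (x=1, y=4), (x=0, y=5)
  Distance 3: (x=0, y=0), (x=1, y=1), (x=2, y=2), (x=3, y=3), (x=2, y=4), (x=1, y=5)  <- goal reached here
One shortest path (3 moves): (x=0, y=3) -> (x=1, y=3) -> (x=2, y=3) -> (x=2, y=4)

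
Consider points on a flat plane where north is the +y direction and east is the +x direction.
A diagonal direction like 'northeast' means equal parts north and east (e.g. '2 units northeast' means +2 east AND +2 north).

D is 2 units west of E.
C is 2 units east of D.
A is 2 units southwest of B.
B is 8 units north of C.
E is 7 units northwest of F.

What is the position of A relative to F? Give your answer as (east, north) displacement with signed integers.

Answer: A is at (east=-9, north=13) relative to F.

Derivation:
Place F at the origin (east=0, north=0).
  E is 7 units northwest of F: delta (east=-7, north=+7); E at (east=-7, north=7).
  D is 2 units west of E: delta (east=-2, north=+0); D at (east=-9, north=7).
  C is 2 units east of D: delta (east=+2, north=+0); C at (east=-7, north=7).
  B is 8 units north of C: delta (east=+0, north=+8); B at (east=-7, north=15).
  A is 2 units southwest of B: delta (east=-2, north=-2); A at (east=-9, north=13).
Therefore A relative to F: (east=-9, north=13).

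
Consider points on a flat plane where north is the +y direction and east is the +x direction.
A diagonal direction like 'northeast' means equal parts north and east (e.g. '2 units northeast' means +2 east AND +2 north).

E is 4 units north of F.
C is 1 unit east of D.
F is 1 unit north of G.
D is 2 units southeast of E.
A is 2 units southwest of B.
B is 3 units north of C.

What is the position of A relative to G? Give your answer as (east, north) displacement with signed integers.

Place G at the origin (east=0, north=0).
  F is 1 unit north of G: delta (east=+0, north=+1); F at (east=0, north=1).
  E is 4 units north of F: delta (east=+0, north=+4); E at (east=0, north=5).
  D is 2 units southeast of E: delta (east=+2, north=-2); D at (east=2, north=3).
  C is 1 unit east of D: delta (east=+1, north=+0); C at (east=3, north=3).
  B is 3 units north of C: delta (east=+0, north=+3); B at (east=3, north=6).
  A is 2 units southwest of B: delta (east=-2, north=-2); A at (east=1, north=4).
Therefore A relative to G: (east=1, north=4).

Answer: A is at (east=1, north=4) relative to G.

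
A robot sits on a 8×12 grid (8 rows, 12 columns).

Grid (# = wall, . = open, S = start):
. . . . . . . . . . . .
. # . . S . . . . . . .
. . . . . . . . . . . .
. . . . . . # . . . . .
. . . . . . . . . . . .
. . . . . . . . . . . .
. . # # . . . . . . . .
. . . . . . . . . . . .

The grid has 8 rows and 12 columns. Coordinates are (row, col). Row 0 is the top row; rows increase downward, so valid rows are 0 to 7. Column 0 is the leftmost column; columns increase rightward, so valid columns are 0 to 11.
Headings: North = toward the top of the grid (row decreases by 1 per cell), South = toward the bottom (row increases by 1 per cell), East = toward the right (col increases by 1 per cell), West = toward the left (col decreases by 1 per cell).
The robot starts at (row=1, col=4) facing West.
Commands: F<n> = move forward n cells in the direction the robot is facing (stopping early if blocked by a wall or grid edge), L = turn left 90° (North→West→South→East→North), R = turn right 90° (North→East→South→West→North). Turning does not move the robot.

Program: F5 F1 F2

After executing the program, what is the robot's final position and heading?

Start: (row=1, col=4), facing West
  F5: move forward 2/5 (blocked), now at (row=1, col=2)
  F1: move forward 0/1 (blocked), now at (row=1, col=2)
  F2: move forward 0/2 (blocked), now at (row=1, col=2)
Final: (row=1, col=2), facing West

Answer: Final position: (row=1, col=2), facing West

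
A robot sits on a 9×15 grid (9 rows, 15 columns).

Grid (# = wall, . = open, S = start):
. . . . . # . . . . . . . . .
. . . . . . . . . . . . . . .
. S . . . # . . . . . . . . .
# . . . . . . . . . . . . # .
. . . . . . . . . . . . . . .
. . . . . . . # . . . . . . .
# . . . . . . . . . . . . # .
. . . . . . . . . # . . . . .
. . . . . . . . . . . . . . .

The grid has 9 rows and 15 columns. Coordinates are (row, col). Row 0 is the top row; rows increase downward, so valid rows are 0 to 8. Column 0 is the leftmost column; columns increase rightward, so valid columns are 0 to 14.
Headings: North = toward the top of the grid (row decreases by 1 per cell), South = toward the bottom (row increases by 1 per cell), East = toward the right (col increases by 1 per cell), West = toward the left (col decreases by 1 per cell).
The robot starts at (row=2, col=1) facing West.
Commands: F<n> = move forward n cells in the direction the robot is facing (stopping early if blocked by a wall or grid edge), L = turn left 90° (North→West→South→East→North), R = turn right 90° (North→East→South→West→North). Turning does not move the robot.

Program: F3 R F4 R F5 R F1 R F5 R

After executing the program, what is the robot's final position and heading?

Answer: Final position: (row=1, col=0), facing North

Derivation:
Start: (row=2, col=1), facing West
  F3: move forward 1/3 (blocked), now at (row=2, col=0)
  R: turn right, now facing North
  F4: move forward 2/4 (blocked), now at (row=0, col=0)
  R: turn right, now facing East
  F5: move forward 4/5 (blocked), now at (row=0, col=4)
  R: turn right, now facing South
  F1: move forward 1, now at (row=1, col=4)
  R: turn right, now facing West
  F5: move forward 4/5 (blocked), now at (row=1, col=0)
  R: turn right, now facing North
Final: (row=1, col=0), facing North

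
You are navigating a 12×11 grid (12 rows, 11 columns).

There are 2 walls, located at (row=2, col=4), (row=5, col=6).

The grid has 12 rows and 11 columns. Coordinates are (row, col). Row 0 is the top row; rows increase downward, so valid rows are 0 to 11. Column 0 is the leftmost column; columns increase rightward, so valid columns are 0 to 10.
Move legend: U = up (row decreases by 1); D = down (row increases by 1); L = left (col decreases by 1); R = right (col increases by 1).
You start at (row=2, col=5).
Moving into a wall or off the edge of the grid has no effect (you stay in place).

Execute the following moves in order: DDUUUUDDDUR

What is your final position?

Answer: Final position: (row=2, col=6)

Derivation:
Start: (row=2, col=5)
  D (down): (row=2, col=5) -> (row=3, col=5)
  D (down): (row=3, col=5) -> (row=4, col=5)
  U (up): (row=4, col=5) -> (row=3, col=5)
  U (up): (row=3, col=5) -> (row=2, col=5)
  U (up): (row=2, col=5) -> (row=1, col=5)
  U (up): (row=1, col=5) -> (row=0, col=5)
  D (down): (row=0, col=5) -> (row=1, col=5)
  D (down): (row=1, col=5) -> (row=2, col=5)
  D (down): (row=2, col=5) -> (row=3, col=5)
  U (up): (row=3, col=5) -> (row=2, col=5)
  R (right): (row=2, col=5) -> (row=2, col=6)
Final: (row=2, col=6)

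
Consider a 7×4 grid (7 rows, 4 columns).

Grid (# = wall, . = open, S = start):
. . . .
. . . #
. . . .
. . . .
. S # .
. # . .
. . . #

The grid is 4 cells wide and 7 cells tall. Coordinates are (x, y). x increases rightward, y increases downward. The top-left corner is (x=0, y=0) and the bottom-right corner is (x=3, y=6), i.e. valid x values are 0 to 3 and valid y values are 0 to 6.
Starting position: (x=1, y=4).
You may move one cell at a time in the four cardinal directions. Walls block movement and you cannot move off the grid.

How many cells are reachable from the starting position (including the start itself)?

BFS flood-fill from (x=1, y=4):
  Distance 0: (x=1, y=4)
  Distance 1: (x=1, y=3), (x=0, y=4)
  Distance 2: (x=1, y=2), (x=0, y=3), (x=2, y=3), (x=0, y=5)
  Distance 3: (x=1, y=1), (x=0, y=2), (x=2, y=2), (x=3, y=3), (x=0, y=6)
  Distance 4: (x=1, y=0), (x=0, y=1), (x=2, y=1), (x=3, y=2), (x=3, y=4), (x=1, y=6)
  Distance 5: (x=0, y=0), (x=2, y=0), (x=3, y=5), (x=2, y=6)
  Distance 6: (x=3, y=0), (x=2, y=5)
Total reachable: 24 (grid has 24 open cells total)

Answer: Reachable cells: 24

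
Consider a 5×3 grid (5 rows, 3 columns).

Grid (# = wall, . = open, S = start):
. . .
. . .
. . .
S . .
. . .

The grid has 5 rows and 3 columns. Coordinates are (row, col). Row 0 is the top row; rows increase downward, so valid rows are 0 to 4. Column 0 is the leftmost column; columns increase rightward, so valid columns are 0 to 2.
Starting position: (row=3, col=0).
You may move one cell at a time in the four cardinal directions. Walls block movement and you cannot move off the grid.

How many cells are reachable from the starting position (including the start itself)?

BFS flood-fill from (row=3, col=0):
  Distance 0: (row=3, col=0)
  Distance 1: (row=2, col=0), (row=3, col=1), (row=4, col=0)
  Distance 2: (row=1, col=0), (row=2, col=1), (row=3, col=2), (row=4, col=1)
  Distance 3: (row=0, col=0), (row=1, col=1), (row=2, col=2), (row=4, col=2)
  Distance 4: (row=0, col=1), (row=1, col=2)
  Distance 5: (row=0, col=2)
Total reachable: 15 (grid has 15 open cells total)

Answer: Reachable cells: 15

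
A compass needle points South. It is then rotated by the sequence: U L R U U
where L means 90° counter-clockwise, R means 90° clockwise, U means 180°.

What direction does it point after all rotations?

Answer: Final heading: North

Derivation:
Start: South
  U (U-turn (180°)) -> North
  L (left (90° counter-clockwise)) -> West
  R (right (90° clockwise)) -> North
  U (U-turn (180°)) -> South
  U (U-turn (180°)) -> North
Final: North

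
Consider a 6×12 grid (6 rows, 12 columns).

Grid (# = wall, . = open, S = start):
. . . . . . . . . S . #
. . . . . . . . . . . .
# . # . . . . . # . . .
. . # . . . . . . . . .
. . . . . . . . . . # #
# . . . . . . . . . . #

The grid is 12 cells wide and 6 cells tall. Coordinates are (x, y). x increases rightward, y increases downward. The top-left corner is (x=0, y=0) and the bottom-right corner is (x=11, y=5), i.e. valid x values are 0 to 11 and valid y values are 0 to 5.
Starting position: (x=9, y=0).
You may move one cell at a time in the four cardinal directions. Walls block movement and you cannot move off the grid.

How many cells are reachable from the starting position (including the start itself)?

BFS flood-fill from (x=9, y=0):
  Distance 0: (x=9, y=0)
  Distance 1: (x=8, y=0), (x=10, y=0), (x=9, y=1)
  Distance 2: (x=7, y=0), (x=8, y=1), (x=10, y=1), (x=9, y=2)
  Distance 3: (x=6, y=0), (x=7, y=1), (x=11, y=1), (x=10, y=2), (x=9, y=3)
  Distance 4: (x=5, y=0), (x=6, y=1), (x=7, y=2), (x=11, y=2), (x=8, y=3), (x=10, y=3), (x=9, y=4)
  Distance 5: (x=4, y=0), (x=5, y=1), (x=6, y=2), (x=7, y=3), (x=11, y=3), (x=8, y=4), (x=9, y=5)
  Distance 6: (x=3, y=0), (x=4, y=1), (x=5, y=2), (x=6, y=3), (x=7, y=4), (x=8, y=5), (x=10, y=5)
  Distance 7: (x=2, y=0), (x=3, y=1), (x=4, y=2), (x=5, y=3), (x=6, y=4), (x=7, y=5)
  Distance 8: (x=1, y=0), (x=2, y=1), (x=3, y=2), (x=4, y=3), (x=5, y=4), (x=6, y=5)
  Distance 9: (x=0, y=0), (x=1, y=1), (x=3, y=3), (x=4, y=4), (x=5, y=5)
  Distance 10: (x=0, y=1), (x=1, y=2), (x=3, y=4), (x=4, y=5)
  Distance 11: (x=1, y=3), (x=2, y=4), (x=3, y=5)
  Distance 12: (x=0, y=3), (x=1, y=4), (x=2, y=5)
  Distance 13: (x=0, y=4), (x=1, y=5)
Total reachable: 63 (grid has 63 open cells total)

Answer: Reachable cells: 63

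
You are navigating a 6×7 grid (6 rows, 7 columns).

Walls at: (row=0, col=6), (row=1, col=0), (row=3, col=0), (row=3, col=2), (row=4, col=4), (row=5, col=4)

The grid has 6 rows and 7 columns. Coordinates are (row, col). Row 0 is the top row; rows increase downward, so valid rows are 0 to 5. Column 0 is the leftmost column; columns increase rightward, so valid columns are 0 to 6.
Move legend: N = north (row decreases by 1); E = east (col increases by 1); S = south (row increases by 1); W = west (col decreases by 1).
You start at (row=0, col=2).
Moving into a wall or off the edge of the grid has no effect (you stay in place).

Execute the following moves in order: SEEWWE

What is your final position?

Start: (row=0, col=2)
  S (south): (row=0, col=2) -> (row=1, col=2)
  E (east): (row=1, col=2) -> (row=1, col=3)
  E (east): (row=1, col=3) -> (row=1, col=4)
  W (west): (row=1, col=4) -> (row=1, col=3)
  W (west): (row=1, col=3) -> (row=1, col=2)
  E (east): (row=1, col=2) -> (row=1, col=3)
Final: (row=1, col=3)

Answer: Final position: (row=1, col=3)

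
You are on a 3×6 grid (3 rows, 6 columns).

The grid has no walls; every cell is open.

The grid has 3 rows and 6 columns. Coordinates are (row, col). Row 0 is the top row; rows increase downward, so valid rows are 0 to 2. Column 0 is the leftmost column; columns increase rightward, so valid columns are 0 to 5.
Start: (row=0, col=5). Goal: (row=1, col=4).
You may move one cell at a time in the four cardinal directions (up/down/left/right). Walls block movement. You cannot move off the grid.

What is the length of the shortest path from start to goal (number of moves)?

Answer: Shortest path length: 2

Derivation:
BFS from (row=0, col=5) until reaching (row=1, col=4):
  Distance 0: (row=0, col=5)
  Distance 1: (row=0, col=4), (row=1, col=5)
  Distance 2: (row=0, col=3), (row=1, col=4), (row=2, col=5)  <- goal reached here
One shortest path (2 moves): (row=0, col=5) -> (row=0, col=4) -> (row=1, col=4)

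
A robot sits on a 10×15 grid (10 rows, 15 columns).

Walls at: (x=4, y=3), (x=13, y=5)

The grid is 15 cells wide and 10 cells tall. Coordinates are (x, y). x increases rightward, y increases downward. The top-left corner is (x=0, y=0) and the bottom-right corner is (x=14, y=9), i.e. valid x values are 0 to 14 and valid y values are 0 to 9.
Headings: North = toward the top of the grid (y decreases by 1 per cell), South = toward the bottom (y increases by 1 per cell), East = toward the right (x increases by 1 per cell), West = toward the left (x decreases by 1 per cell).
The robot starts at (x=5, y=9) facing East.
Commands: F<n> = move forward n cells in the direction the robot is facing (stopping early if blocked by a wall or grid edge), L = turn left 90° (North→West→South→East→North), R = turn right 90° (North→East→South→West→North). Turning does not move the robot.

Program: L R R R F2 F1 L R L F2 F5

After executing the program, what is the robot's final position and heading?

Answer: Final position: (x=2, y=9), facing South

Derivation:
Start: (x=5, y=9), facing East
  L: turn left, now facing North
  R: turn right, now facing East
  R: turn right, now facing South
  R: turn right, now facing West
  F2: move forward 2, now at (x=3, y=9)
  F1: move forward 1, now at (x=2, y=9)
  L: turn left, now facing South
  R: turn right, now facing West
  L: turn left, now facing South
  F2: move forward 0/2 (blocked), now at (x=2, y=9)
  F5: move forward 0/5 (blocked), now at (x=2, y=9)
Final: (x=2, y=9), facing South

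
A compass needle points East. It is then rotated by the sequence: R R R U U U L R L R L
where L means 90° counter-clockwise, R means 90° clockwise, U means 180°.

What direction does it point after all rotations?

Answer: Final heading: East

Derivation:
Start: East
  R (right (90° clockwise)) -> South
  R (right (90° clockwise)) -> West
  R (right (90° clockwise)) -> North
  U (U-turn (180°)) -> South
  U (U-turn (180°)) -> North
  U (U-turn (180°)) -> South
  L (left (90° counter-clockwise)) -> East
  R (right (90° clockwise)) -> South
  L (left (90° counter-clockwise)) -> East
  R (right (90° clockwise)) -> South
  L (left (90° counter-clockwise)) -> East
Final: East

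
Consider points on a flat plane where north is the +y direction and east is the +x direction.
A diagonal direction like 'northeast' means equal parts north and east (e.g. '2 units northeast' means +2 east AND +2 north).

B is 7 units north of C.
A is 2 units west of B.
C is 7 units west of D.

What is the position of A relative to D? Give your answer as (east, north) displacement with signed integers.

Place D at the origin (east=0, north=0).
  C is 7 units west of D: delta (east=-7, north=+0); C at (east=-7, north=0).
  B is 7 units north of C: delta (east=+0, north=+7); B at (east=-7, north=7).
  A is 2 units west of B: delta (east=-2, north=+0); A at (east=-9, north=7).
Therefore A relative to D: (east=-9, north=7).

Answer: A is at (east=-9, north=7) relative to D.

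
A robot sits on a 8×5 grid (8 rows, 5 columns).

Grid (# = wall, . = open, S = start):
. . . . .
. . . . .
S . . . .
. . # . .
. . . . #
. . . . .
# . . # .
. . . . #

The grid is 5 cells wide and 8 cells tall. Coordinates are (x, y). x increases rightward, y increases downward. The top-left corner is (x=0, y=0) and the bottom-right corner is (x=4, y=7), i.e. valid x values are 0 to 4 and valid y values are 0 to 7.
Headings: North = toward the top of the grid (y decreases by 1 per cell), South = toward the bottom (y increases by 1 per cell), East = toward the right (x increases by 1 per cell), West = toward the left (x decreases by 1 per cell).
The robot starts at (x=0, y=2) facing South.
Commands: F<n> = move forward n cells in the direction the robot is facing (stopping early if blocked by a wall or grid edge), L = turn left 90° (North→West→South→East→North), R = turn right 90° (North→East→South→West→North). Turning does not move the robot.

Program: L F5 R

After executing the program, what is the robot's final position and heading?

Start: (x=0, y=2), facing South
  L: turn left, now facing East
  F5: move forward 4/5 (blocked), now at (x=4, y=2)
  R: turn right, now facing South
Final: (x=4, y=2), facing South

Answer: Final position: (x=4, y=2), facing South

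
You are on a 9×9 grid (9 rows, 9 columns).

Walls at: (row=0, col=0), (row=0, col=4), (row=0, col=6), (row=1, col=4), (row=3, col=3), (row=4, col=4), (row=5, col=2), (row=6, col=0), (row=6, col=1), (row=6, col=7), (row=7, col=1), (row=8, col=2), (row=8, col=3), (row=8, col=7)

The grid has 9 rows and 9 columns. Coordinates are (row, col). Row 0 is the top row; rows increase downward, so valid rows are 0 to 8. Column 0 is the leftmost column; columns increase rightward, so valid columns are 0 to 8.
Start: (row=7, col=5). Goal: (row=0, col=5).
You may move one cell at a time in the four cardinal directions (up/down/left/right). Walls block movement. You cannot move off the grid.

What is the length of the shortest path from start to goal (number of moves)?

Answer: Shortest path length: 7

Derivation:
BFS from (row=7, col=5) until reaching (row=0, col=5):
  Distance 0: (row=7, col=5)
  Distance 1: (row=6, col=5), (row=7, col=4), (row=7, col=6), (row=8, col=5)
  Distance 2: (row=5, col=5), (row=6, col=4), (row=6, col=6), (row=7, col=3), (row=7, col=7), (row=8, col=4), (row=8, col=6)
  Distance 3: (row=4, col=5), (row=5, col=4), (row=5, col=6), (row=6, col=3), (row=7, col=2), (row=7, col=8)
  Distance 4: (row=3, col=5), (row=4, col=6), (row=5, col=3), (row=5, col=7), (row=6, col=2), (row=6, col=8), (row=8, col=8)
  Distance 5: (row=2, col=5), (row=3, col=4), (row=3, col=6), (row=4, col=3), (row=4, col=7), (row=5, col=8)
  Distance 6: (row=1, col=5), (row=2, col=4), (row=2, col=6), (row=3, col=7), (row=4, col=2), (row=4, col=8)
  Distance 7: (row=0, col=5), (row=1, col=6), (row=2, col=3), (row=2, col=7), (row=3, col=2), (row=3, col=8), (row=4, col=1)  <- goal reached here
One shortest path (7 moves): (row=7, col=5) -> (row=6, col=5) -> (row=5, col=5) -> (row=4, col=5) -> (row=3, col=5) -> (row=2, col=5) -> (row=1, col=5) -> (row=0, col=5)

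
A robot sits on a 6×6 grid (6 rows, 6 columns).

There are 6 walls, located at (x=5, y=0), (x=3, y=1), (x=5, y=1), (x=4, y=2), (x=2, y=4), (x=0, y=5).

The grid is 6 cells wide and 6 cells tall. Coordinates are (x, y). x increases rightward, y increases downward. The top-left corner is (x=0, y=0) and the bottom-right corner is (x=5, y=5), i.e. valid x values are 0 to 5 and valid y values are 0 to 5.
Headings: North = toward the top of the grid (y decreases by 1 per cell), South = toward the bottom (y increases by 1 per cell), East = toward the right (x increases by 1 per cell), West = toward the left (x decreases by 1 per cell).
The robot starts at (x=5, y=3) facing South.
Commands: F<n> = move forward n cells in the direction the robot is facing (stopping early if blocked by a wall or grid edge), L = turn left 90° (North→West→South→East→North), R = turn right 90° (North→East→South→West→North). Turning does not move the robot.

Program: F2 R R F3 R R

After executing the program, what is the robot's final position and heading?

Start: (x=5, y=3), facing South
  F2: move forward 2, now at (x=5, y=5)
  R: turn right, now facing West
  R: turn right, now facing North
  F3: move forward 3, now at (x=5, y=2)
  R: turn right, now facing East
  R: turn right, now facing South
Final: (x=5, y=2), facing South

Answer: Final position: (x=5, y=2), facing South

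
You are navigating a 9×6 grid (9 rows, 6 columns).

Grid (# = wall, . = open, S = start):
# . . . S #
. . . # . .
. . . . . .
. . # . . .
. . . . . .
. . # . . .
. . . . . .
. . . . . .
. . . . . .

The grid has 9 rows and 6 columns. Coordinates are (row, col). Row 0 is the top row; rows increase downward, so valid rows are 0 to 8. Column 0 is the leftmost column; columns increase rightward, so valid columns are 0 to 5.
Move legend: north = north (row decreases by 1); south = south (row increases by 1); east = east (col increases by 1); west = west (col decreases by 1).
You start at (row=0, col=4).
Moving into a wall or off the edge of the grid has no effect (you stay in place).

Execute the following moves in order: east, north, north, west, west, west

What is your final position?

Start: (row=0, col=4)
  east (east): blocked, stay at (row=0, col=4)
  north (north): blocked, stay at (row=0, col=4)
  north (north): blocked, stay at (row=0, col=4)
  west (west): (row=0, col=4) -> (row=0, col=3)
  west (west): (row=0, col=3) -> (row=0, col=2)
  west (west): (row=0, col=2) -> (row=0, col=1)
Final: (row=0, col=1)

Answer: Final position: (row=0, col=1)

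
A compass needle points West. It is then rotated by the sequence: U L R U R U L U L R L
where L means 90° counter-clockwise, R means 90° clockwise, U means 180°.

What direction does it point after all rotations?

Start: West
  U (U-turn (180°)) -> East
  L (left (90° counter-clockwise)) -> North
  R (right (90° clockwise)) -> East
  U (U-turn (180°)) -> West
  R (right (90° clockwise)) -> North
  U (U-turn (180°)) -> South
  L (left (90° counter-clockwise)) -> East
  U (U-turn (180°)) -> West
  L (left (90° counter-clockwise)) -> South
  R (right (90° clockwise)) -> West
  L (left (90° counter-clockwise)) -> South
Final: South

Answer: Final heading: South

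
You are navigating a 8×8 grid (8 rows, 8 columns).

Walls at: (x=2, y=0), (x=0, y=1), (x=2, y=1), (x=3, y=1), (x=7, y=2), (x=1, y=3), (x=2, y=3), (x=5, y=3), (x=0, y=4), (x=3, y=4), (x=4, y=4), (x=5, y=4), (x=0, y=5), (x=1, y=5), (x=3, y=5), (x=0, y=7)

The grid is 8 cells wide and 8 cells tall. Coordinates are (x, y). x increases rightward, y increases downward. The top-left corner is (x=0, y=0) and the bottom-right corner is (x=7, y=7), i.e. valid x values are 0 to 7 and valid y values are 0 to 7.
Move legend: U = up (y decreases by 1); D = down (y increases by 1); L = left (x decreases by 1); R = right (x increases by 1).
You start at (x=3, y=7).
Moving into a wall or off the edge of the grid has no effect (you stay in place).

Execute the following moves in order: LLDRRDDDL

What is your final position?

Answer: Final position: (x=2, y=7)

Derivation:
Start: (x=3, y=7)
  L (left): (x=3, y=7) -> (x=2, y=7)
  L (left): (x=2, y=7) -> (x=1, y=7)
  D (down): blocked, stay at (x=1, y=7)
  R (right): (x=1, y=7) -> (x=2, y=7)
  R (right): (x=2, y=7) -> (x=3, y=7)
  [×3]D (down): blocked, stay at (x=3, y=7)
  L (left): (x=3, y=7) -> (x=2, y=7)
Final: (x=2, y=7)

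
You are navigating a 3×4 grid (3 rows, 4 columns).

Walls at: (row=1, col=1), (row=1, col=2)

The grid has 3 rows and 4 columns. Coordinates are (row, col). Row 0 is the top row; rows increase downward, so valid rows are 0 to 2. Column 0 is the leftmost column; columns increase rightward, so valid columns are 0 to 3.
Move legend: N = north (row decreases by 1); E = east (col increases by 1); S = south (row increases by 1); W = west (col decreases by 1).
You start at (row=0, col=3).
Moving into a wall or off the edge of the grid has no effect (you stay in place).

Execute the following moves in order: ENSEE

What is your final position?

Answer: Final position: (row=1, col=3)

Derivation:
Start: (row=0, col=3)
  E (east): blocked, stay at (row=0, col=3)
  N (north): blocked, stay at (row=0, col=3)
  S (south): (row=0, col=3) -> (row=1, col=3)
  E (east): blocked, stay at (row=1, col=3)
  E (east): blocked, stay at (row=1, col=3)
Final: (row=1, col=3)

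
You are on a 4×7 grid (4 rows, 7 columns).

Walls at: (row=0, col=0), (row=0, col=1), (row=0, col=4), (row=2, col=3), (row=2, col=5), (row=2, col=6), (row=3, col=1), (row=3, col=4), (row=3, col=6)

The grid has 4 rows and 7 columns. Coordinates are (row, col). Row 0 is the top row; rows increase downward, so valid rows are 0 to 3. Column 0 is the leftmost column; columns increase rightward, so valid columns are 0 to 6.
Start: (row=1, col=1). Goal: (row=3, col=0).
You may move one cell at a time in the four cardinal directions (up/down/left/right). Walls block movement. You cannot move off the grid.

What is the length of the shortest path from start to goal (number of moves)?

BFS from (row=1, col=1) until reaching (row=3, col=0):
  Distance 0: (row=1, col=1)
  Distance 1: (row=1, col=0), (row=1, col=2), (row=2, col=1)
  Distance 2: (row=0, col=2), (row=1, col=3), (row=2, col=0), (row=2, col=2)
  Distance 3: (row=0, col=3), (row=1, col=4), (row=3, col=0), (row=3, col=2)  <- goal reached here
One shortest path (3 moves): (row=1, col=1) -> (row=1, col=0) -> (row=2, col=0) -> (row=3, col=0)

Answer: Shortest path length: 3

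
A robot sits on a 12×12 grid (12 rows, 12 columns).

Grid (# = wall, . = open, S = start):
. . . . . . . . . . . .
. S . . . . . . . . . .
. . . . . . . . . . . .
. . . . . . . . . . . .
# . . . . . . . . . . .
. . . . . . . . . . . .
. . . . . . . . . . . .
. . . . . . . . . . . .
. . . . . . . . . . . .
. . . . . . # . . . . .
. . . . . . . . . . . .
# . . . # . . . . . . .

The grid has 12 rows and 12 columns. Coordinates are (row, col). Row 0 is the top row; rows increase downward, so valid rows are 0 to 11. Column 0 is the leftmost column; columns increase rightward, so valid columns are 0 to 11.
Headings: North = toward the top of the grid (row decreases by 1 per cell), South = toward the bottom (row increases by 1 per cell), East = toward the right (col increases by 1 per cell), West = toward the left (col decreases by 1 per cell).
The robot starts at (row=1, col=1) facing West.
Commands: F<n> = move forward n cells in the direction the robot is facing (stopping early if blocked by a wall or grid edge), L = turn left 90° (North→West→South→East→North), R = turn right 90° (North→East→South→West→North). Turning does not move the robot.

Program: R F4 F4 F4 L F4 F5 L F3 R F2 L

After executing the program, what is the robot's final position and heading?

Answer: Final position: (row=3, col=0), facing South

Derivation:
Start: (row=1, col=1), facing West
  R: turn right, now facing North
  F4: move forward 1/4 (blocked), now at (row=0, col=1)
  F4: move forward 0/4 (blocked), now at (row=0, col=1)
  F4: move forward 0/4 (blocked), now at (row=0, col=1)
  L: turn left, now facing West
  F4: move forward 1/4 (blocked), now at (row=0, col=0)
  F5: move forward 0/5 (blocked), now at (row=0, col=0)
  L: turn left, now facing South
  F3: move forward 3, now at (row=3, col=0)
  R: turn right, now facing West
  F2: move forward 0/2 (blocked), now at (row=3, col=0)
  L: turn left, now facing South
Final: (row=3, col=0), facing South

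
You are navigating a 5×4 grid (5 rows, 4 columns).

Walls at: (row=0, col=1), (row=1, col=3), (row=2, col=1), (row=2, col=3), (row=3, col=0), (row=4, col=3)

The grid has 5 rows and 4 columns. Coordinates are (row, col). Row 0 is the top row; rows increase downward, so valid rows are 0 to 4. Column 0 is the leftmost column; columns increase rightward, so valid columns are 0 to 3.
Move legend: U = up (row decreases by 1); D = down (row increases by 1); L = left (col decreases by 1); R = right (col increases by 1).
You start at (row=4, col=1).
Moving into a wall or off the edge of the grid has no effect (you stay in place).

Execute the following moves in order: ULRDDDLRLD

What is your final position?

Answer: Final position: (row=4, col=1)

Derivation:
Start: (row=4, col=1)
  U (up): (row=4, col=1) -> (row=3, col=1)
  L (left): blocked, stay at (row=3, col=1)
  R (right): (row=3, col=1) -> (row=3, col=2)
  D (down): (row=3, col=2) -> (row=4, col=2)
  D (down): blocked, stay at (row=4, col=2)
  D (down): blocked, stay at (row=4, col=2)
  L (left): (row=4, col=2) -> (row=4, col=1)
  R (right): (row=4, col=1) -> (row=4, col=2)
  L (left): (row=4, col=2) -> (row=4, col=1)
  D (down): blocked, stay at (row=4, col=1)
Final: (row=4, col=1)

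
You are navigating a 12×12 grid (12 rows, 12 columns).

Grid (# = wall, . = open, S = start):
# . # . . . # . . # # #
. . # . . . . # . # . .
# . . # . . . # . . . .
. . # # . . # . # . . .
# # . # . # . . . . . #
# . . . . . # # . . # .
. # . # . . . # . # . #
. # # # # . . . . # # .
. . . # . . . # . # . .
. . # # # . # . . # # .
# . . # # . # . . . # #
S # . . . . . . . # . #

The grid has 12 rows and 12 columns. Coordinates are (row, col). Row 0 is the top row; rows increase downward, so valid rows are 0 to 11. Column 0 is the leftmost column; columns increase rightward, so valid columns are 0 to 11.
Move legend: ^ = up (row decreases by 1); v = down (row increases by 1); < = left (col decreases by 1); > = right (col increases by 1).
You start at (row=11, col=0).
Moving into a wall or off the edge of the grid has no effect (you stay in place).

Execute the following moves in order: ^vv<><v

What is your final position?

Answer: Final position: (row=11, col=0)

Derivation:
Start: (row=11, col=0)
  ^ (up): blocked, stay at (row=11, col=0)
  v (down): blocked, stay at (row=11, col=0)
  v (down): blocked, stay at (row=11, col=0)
  < (left): blocked, stay at (row=11, col=0)
  > (right): blocked, stay at (row=11, col=0)
  < (left): blocked, stay at (row=11, col=0)
  v (down): blocked, stay at (row=11, col=0)
Final: (row=11, col=0)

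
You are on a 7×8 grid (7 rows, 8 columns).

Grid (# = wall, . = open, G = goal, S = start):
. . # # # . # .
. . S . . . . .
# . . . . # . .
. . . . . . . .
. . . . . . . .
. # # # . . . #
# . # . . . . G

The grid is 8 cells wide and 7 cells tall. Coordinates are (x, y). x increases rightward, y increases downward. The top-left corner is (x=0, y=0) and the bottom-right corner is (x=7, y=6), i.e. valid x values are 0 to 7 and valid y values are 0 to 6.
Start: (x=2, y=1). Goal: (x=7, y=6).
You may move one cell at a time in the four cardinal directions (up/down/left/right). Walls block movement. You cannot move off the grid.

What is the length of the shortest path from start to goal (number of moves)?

BFS from (x=2, y=1) until reaching (x=7, y=6):
  Distance 0: (x=2, y=1)
  Distance 1: (x=1, y=1), (x=3, y=1), (x=2, y=2)
  Distance 2: (x=1, y=0), (x=0, y=1), (x=4, y=1), (x=1, y=2), (x=3, y=2), (x=2, y=3)
  Distance 3: (x=0, y=0), (x=5, y=1), (x=4, y=2), (x=1, y=3), (x=3, y=3), (x=2, y=4)
  Distance 4: (x=5, y=0), (x=6, y=1), (x=0, y=3), (x=4, y=3), (x=1, y=4), (x=3, y=4)
  Distance 5: (x=7, y=1), (x=6, y=2), (x=5, y=3), (x=0, y=4), (x=4, y=4)
  Distance 6: (x=7, y=0), (x=7, y=2), (x=6, y=3), (x=5, y=4), (x=0, y=5), (x=4, y=5)
  Distance 7: (x=7, y=3), (x=6, y=4), (x=5, y=5), (x=4, y=6)
  Distance 8: (x=7, y=4), (x=6, y=5), (x=3, y=6), (x=5, y=6)
  Distance 9: (x=6, y=6)
  Distance 10: (x=7, y=6)  <- goal reached here
One shortest path (10 moves): (x=2, y=1) -> (x=3, y=1) -> (x=4, y=1) -> (x=5, y=1) -> (x=6, y=1) -> (x=6, y=2) -> (x=6, y=3) -> (x=6, y=4) -> (x=6, y=5) -> (x=6, y=6) -> (x=7, y=6)

Answer: Shortest path length: 10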